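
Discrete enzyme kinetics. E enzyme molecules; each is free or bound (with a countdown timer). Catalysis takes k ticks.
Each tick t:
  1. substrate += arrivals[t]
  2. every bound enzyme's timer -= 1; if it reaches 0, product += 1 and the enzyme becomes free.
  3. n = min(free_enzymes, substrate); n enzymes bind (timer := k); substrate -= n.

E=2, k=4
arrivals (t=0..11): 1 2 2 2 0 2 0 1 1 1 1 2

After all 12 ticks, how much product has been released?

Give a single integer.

t=0: arr=1 -> substrate=0 bound=1 product=0
t=1: arr=2 -> substrate=1 bound=2 product=0
t=2: arr=2 -> substrate=3 bound=2 product=0
t=3: arr=2 -> substrate=5 bound=2 product=0
t=4: arr=0 -> substrate=4 bound=2 product=1
t=5: arr=2 -> substrate=5 bound=2 product=2
t=6: arr=0 -> substrate=5 bound=2 product=2
t=7: arr=1 -> substrate=6 bound=2 product=2
t=8: arr=1 -> substrate=6 bound=2 product=3
t=9: arr=1 -> substrate=6 bound=2 product=4
t=10: arr=1 -> substrate=7 bound=2 product=4
t=11: arr=2 -> substrate=9 bound=2 product=4

Answer: 4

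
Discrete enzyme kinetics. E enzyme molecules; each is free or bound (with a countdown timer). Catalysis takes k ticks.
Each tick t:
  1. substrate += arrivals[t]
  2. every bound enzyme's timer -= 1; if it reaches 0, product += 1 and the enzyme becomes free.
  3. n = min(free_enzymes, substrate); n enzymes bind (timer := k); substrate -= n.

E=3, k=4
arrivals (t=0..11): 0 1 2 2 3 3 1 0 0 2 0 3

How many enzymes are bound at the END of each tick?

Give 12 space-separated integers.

t=0: arr=0 -> substrate=0 bound=0 product=0
t=1: arr=1 -> substrate=0 bound=1 product=0
t=2: arr=2 -> substrate=0 bound=3 product=0
t=3: arr=2 -> substrate=2 bound=3 product=0
t=4: arr=3 -> substrate=5 bound=3 product=0
t=5: arr=3 -> substrate=7 bound=3 product=1
t=6: arr=1 -> substrate=6 bound=3 product=3
t=7: arr=0 -> substrate=6 bound=3 product=3
t=8: arr=0 -> substrate=6 bound=3 product=3
t=9: arr=2 -> substrate=7 bound=3 product=4
t=10: arr=0 -> substrate=5 bound=3 product=6
t=11: arr=3 -> substrate=8 bound=3 product=6

Answer: 0 1 3 3 3 3 3 3 3 3 3 3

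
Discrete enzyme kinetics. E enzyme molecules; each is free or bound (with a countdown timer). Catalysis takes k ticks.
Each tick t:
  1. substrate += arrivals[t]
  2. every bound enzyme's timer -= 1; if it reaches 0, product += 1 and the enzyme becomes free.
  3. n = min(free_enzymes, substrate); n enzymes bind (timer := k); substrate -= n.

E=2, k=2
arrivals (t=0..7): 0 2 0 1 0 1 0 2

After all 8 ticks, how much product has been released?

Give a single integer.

Answer: 4

Derivation:
t=0: arr=0 -> substrate=0 bound=0 product=0
t=1: arr=2 -> substrate=0 bound=2 product=0
t=2: arr=0 -> substrate=0 bound=2 product=0
t=3: arr=1 -> substrate=0 bound=1 product=2
t=4: arr=0 -> substrate=0 bound=1 product=2
t=5: arr=1 -> substrate=0 bound=1 product=3
t=6: arr=0 -> substrate=0 bound=1 product=3
t=7: arr=2 -> substrate=0 bound=2 product=4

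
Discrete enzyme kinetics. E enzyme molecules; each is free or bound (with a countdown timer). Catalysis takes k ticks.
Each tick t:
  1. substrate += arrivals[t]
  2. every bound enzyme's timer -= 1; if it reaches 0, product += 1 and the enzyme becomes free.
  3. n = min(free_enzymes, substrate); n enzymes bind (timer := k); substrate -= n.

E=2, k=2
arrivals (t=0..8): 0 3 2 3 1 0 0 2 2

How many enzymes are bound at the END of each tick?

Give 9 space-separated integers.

Answer: 0 2 2 2 2 2 2 2 2

Derivation:
t=0: arr=0 -> substrate=0 bound=0 product=0
t=1: arr=3 -> substrate=1 bound=2 product=0
t=2: arr=2 -> substrate=3 bound=2 product=0
t=3: arr=3 -> substrate=4 bound=2 product=2
t=4: arr=1 -> substrate=5 bound=2 product=2
t=5: arr=0 -> substrate=3 bound=2 product=4
t=6: arr=0 -> substrate=3 bound=2 product=4
t=7: arr=2 -> substrate=3 bound=2 product=6
t=8: arr=2 -> substrate=5 bound=2 product=6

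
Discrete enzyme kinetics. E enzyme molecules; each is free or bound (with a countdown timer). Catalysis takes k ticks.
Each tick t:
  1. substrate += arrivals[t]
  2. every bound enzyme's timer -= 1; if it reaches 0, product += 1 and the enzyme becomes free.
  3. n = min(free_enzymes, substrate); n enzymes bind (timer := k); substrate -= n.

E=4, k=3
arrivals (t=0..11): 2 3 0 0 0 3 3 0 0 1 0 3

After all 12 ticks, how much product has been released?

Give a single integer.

t=0: arr=2 -> substrate=0 bound=2 product=0
t=1: arr=3 -> substrate=1 bound=4 product=0
t=2: arr=0 -> substrate=1 bound=4 product=0
t=3: arr=0 -> substrate=0 bound=3 product=2
t=4: arr=0 -> substrate=0 bound=1 product=4
t=5: arr=3 -> substrate=0 bound=4 product=4
t=6: arr=3 -> substrate=2 bound=4 product=5
t=7: arr=0 -> substrate=2 bound=4 product=5
t=8: arr=0 -> substrate=0 bound=3 product=8
t=9: arr=1 -> substrate=0 bound=3 product=9
t=10: arr=0 -> substrate=0 bound=3 product=9
t=11: arr=3 -> substrate=0 bound=4 product=11

Answer: 11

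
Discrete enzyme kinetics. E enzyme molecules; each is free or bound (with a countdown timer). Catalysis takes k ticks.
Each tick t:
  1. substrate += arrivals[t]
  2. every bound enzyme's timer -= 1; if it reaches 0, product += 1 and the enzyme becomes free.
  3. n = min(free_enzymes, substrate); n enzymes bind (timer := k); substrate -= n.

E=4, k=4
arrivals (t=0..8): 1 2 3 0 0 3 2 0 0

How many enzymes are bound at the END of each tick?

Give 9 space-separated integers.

Answer: 1 3 4 4 4 4 4 4 4

Derivation:
t=0: arr=1 -> substrate=0 bound=1 product=0
t=1: arr=2 -> substrate=0 bound=3 product=0
t=2: arr=3 -> substrate=2 bound=4 product=0
t=3: arr=0 -> substrate=2 bound=4 product=0
t=4: arr=0 -> substrate=1 bound=4 product=1
t=5: arr=3 -> substrate=2 bound=4 product=3
t=6: arr=2 -> substrate=3 bound=4 product=4
t=7: arr=0 -> substrate=3 bound=4 product=4
t=8: arr=0 -> substrate=2 bound=4 product=5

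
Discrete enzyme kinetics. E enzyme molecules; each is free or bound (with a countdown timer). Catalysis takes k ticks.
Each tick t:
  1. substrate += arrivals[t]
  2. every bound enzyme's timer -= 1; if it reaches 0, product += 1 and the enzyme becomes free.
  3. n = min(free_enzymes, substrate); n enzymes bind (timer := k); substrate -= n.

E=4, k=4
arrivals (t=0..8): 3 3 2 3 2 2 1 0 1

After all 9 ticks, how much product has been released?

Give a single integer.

t=0: arr=3 -> substrate=0 bound=3 product=0
t=1: arr=3 -> substrate=2 bound=4 product=0
t=2: arr=2 -> substrate=4 bound=4 product=0
t=3: arr=3 -> substrate=7 bound=4 product=0
t=4: arr=2 -> substrate=6 bound=4 product=3
t=5: arr=2 -> substrate=7 bound=4 product=4
t=6: arr=1 -> substrate=8 bound=4 product=4
t=7: arr=0 -> substrate=8 bound=4 product=4
t=8: arr=1 -> substrate=6 bound=4 product=7

Answer: 7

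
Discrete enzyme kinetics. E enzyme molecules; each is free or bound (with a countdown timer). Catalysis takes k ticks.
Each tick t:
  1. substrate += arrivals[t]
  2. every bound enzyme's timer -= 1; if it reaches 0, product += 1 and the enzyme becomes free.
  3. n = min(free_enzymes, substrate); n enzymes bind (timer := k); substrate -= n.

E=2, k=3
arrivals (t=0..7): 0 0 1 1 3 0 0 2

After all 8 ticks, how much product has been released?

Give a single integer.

t=0: arr=0 -> substrate=0 bound=0 product=0
t=1: arr=0 -> substrate=0 bound=0 product=0
t=2: arr=1 -> substrate=0 bound=1 product=0
t=3: arr=1 -> substrate=0 bound=2 product=0
t=4: arr=3 -> substrate=3 bound=2 product=0
t=5: arr=0 -> substrate=2 bound=2 product=1
t=6: arr=0 -> substrate=1 bound=2 product=2
t=7: arr=2 -> substrate=3 bound=2 product=2

Answer: 2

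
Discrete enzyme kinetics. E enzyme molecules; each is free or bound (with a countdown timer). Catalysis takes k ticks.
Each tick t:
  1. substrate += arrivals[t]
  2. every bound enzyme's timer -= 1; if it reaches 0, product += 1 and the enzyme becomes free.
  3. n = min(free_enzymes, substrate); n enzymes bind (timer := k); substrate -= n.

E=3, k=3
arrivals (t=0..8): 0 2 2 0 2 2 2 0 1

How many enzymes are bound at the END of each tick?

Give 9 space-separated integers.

Answer: 0 2 3 3 3 3 3 3 3

Derivation:
t=0: arr=0 -> substrate=0 bound=0 product=0
t=1: arr=2 -> substrate=0 bound=2 product=0
t=2: arr=2 -> substrate=1 bound=3 product=0
t=3: arr=0 -> substrate=1 bound=3 product=0
t=4: arr=2 -> substrate=1 bound=3 product=2
t=5: arr=2 -> substrate=2 bound=3 product=3
t=6: arr=2 -> substrate=4 bound=3 product=3
t=7: arr=0 -> substrate=2 bound=3 product=5
t=8: arr=1 -> substrate=2 bound=3 product=6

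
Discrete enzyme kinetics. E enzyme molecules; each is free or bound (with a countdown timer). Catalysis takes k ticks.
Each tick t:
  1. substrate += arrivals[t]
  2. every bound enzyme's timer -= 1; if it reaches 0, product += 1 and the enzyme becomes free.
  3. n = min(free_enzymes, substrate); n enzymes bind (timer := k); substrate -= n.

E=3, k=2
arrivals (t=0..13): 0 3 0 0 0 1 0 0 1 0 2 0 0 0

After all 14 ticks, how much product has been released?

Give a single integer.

Answer: 7

Derivation:
t=0: arr=0 -> substrate=0 bound=0 product=0
t=1: arr=3 -> substrate=0 bound=3 product=0
t=2: arr=0 -> substrate=0 bound=3 product=0
t=3: arr=0 -> substrate=0 bound=0 product=3
t=4: arr=0 -> substrate=0 bound=0 product=3
t=5: arr=1 -> substrate=0 bound=1 product=3
t=6: arr=0 -> substrate=0 bound=1 product=3
t=7: arr=0 -> substrate=0 bound=0 product=4
t=8: arr=1 -> substrate=0 bound=1 product=4
t=9: arr=0 -> substrate=0 bound=1 product=4
t=10: arr=2 -> substrate=0 bound=2 product=5
t=11: arr=0 -> substrate=0 bound=2 product=5
t=12: arr=0 -> substrate=0 bound=0 product=7
t=13: arr=0 -> substrate=0 bound=0 product=7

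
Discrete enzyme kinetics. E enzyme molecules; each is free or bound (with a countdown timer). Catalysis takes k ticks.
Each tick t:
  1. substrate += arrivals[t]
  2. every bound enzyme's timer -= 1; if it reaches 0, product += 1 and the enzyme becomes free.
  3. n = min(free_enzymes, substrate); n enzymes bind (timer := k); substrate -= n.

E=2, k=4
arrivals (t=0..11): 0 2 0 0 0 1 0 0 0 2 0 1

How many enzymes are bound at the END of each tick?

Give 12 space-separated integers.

t=0: arr=0 -> substrate=0 bound=0 product=0
t=1: arr=2 -> substrate=0 bound=2 product=0
t=2: arr=0 -> substrate=0 bound=2 product=0
t=3: arr=0 -> substrate=0 bound=2 product=0
t=4: arr=0 -> substrate=0 bound=2 product=0
t=5: arr=1 -> substrate=0 bound=1 product=2
t=6: arr=0 -> substrate=0 bound=1 product=2
t=7: arr=0 -> substrate=0 bound=1 product=2
t=8: arr=0 -> substrate=0 bound=1 product=2
t=9: arr=2 -> substrate=0 bound=2 product=3
t=10: arr=0 -> substrate=0 bound=2 product=3
t=11: arr=1 -> substrate=1 bound=2 product=3

Answer: 0 2 2 2 2 1 1 1 1 2 2 2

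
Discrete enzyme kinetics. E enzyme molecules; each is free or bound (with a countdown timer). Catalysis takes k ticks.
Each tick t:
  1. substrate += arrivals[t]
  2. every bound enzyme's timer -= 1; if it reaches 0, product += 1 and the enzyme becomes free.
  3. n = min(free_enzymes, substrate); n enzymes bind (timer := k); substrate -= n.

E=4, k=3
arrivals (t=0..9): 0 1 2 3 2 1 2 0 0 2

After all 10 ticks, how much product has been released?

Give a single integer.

Answer: 8

Derivation:
t=0: arr=0 -> substrate=0 bound=0 product=0
t=1: arr=1 -> substrate=0 bound=1 product=0
t=2: arr=2 -> substrate=0 bound=3 product=0
t=3: arr=3 -> substrate=2 bound=4 product=0
t=4: arr=2 -> substrate=3 bound=4 product=1
t=5: arr=1 -> substrate=2 bound=4 product=3
t=6: arr=2 -> substrate=3 bound=4 product=4
t=7: arr=0 -> substrate=2 bound=4 product=5
t=8: arr=0 -> substrate=0 bound=4 product=7
t=9: arr=2 -> substrate=1 bound=4 product=8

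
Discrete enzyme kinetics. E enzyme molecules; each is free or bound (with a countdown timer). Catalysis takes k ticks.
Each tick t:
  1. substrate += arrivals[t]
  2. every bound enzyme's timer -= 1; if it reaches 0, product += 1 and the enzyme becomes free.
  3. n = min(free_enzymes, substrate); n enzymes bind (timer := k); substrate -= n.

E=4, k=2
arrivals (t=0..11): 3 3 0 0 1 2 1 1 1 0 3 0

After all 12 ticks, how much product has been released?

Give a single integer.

Answer: 12

Derivation:
t=0: arr=3 -> substrate=0 bound=3 product=0
t=1: arr=3 -> substrate=2 bound=4 product=0
t=2: arr=0 -> substrate=0 bound=3 product=3
t=3: arr=0 -> substrate=0 bound=2 product=4
t=4: arr=1 -> substrate=0 bound=1 product=6
t=5: arr=2 -> substrate=0 bound=3 product=6
t=6: arr=1 -> substrate=0 bound=3 product=7
t=7: arr=1 -> substrate=0 bound=2 product=9
t=8: arr=1 -> substrate=0 bound=2 product=10
t=9: arr=0 -> substrate=0 bound=1 product=11
t=10: arr=3 -> substrate=0 bound=3 product=12
t=11: arr=0 -> substrate=0 bound=3 product=12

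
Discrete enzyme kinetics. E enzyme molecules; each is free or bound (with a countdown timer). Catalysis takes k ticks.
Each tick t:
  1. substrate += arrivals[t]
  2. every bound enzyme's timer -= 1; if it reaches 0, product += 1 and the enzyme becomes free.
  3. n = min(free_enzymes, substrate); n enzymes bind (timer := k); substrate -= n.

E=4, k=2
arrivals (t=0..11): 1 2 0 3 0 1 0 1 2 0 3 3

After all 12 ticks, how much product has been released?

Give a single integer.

t=0: arr=1 -> substrate=0 bound=1 product=0
t=1: arr=2 -> substrate=0 bound=3 product=0
t=2: arr=0 -> substrate=0 bound=2 product=1
t=3: arr=3 -> substrate=0 bound=3 product=3
t=4: arr=0 -> substrate=0 bound=3 product=3
t=5: arr=1 -> substrate=0 bound=1 product=6
t=6: arr=0 -> substrate=0 bound=1 product=6
t=7: arr=1 -> substrate=0 bound=1 product=7
t=8: arr=2 -> substrate=0 bound=3 product=7
t=9: arr=0 -> substrate=0 bound=2 product=8
t=10: arr=3 -> substrate=0 bound=3 product=10
t=11: arr=3 -> substrate=2 bound=4 product=10

Answer: 10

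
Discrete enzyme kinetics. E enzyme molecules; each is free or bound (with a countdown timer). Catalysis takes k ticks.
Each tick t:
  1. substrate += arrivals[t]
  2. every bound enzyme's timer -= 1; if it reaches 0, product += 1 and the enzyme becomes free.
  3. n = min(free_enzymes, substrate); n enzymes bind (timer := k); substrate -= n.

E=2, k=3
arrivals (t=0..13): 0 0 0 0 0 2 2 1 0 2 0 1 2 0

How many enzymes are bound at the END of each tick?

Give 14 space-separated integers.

Answer: 0 0 0 0 0 2 2 2 2 2 2 2 2 2

Derivation:
t=0: arr=0 -> substrate=0 bound=0 product=0
t=1: arr=0 -> substrate=0 bound=0 product=0
t=2: arr=0 -> substrate=0 bound=0 product=0
t=3: arr=0 -> substrate=0 bound=0 product=0
t=4: arr=0 -> substrate=0 bound=0 product=0
t=5: arr=2 -> substrate=0 bound=2 product=0
t=6: arr=2 -> substrate=2 bound=2 product=0
t=7: arr=1 -> substrate=3 bound=2 product=0
t=8: arr=0 -> substrate=1 bound=2 product=2
t=9: arr=2 -> substrate=3 bound=2 product=2
t=10: arr=0 -> substrate=3 bound=2 product=2
t=11: arr=1 -> substrate=2 bound=2 product=4
t=12: arr=2 -> substrate=4 bound=2 product=4
t=13: arr=0 -> substrate=4 bound=2 product=4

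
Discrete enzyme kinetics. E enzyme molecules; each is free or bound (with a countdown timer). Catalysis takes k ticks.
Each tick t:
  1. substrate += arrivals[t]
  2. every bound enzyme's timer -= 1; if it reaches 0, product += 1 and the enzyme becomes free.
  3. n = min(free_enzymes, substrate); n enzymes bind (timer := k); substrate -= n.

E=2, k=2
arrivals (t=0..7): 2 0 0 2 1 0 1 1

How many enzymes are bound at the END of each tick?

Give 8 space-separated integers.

Answer: 2 2 0 2 2 1 2 2

Derivation:
t=0: arr=2 -> substrate=0 bound=2 product=0
t=1: arr=0 -> substrate=0 bound=2 product=0
t=2: arr=0 -> substrate=0 bound=0 product=2
t=3: arr=2 -> substrate=0 bound=2 product=2
t=4: arr=1 -> substrate=1 bound=2 product=2
t=5: arr=0 -> substrate=0 bound=1 product=4
t=6: arr=1 -> substrate=0 bound=2 product=4
t=7: arr=1 -> substrate=0 bound=2 product=5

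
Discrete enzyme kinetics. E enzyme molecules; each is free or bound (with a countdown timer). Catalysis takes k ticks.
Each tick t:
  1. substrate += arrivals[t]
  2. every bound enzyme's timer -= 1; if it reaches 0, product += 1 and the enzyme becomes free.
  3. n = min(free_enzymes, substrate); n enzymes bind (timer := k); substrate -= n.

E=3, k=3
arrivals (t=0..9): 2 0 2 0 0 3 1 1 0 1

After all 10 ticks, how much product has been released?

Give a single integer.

Answer: 7

Derivation:
t=0: arr=2 -> substrate=0 bound=2 product=0
t=1: arr=0 -> substrate=0 bound=2 product=0
t=2: arr=2 -> substrate=1 bound=3 product=0
t=3: arr=0 -> substrate=0 bound=2 product=2
t=4: arr=0 -> substrate=0 bound=2 product=2
t=5: arr=3 -> substrate=1 bound=3 product=3
t=6: arr=1 -> substrate=1 bound=3 product=4
t=7: arr=1 -> substrate=2 bound=3 product=4
t=8: arr=0 -> substrate=0 bound=3 product=6
t=9: arr=1 -> substrate=0 bound=3 product=7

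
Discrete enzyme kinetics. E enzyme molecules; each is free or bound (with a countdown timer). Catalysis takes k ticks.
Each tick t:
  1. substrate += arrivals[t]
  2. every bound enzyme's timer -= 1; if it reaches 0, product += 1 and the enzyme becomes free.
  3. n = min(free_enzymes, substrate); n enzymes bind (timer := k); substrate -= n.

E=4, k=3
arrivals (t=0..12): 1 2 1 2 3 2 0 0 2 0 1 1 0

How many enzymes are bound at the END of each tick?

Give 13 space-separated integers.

Answer: 1 3 4 4 4 4 4 4 4 4 3 3 2

Derivation:
t=0: arr=1 -> substrate=0 bound=1 product=0
t=1: arr=2 -> substrate=0 bound=3 product=0
t=2: arr=1 -> substrate=0 bound=4 product=0
t=3: arr=2 -> substrate=1 bound=4 product=1
t=4: arr=3 -> substrate=2 bound=4 product=3
t=5: arr=2 -> substrate=3 bound=4 product=4
t=6: arr=0 -> substrate=2 bound=4 product=5
t=7: arr=0 -> substrate=0 bound=4 product=7
t=8: arr=2 -> substrate=1 bound=4 product=8
t=9: arr=0 -> substrate=0 bound=4 product=9
t=10: arr=1 -> substrate=0 bound=3 product=11
t=11: arr=1 -> substrate=0 bound=3 product=12
t=12: arr=0 -> substrate=0 bound=2 product=13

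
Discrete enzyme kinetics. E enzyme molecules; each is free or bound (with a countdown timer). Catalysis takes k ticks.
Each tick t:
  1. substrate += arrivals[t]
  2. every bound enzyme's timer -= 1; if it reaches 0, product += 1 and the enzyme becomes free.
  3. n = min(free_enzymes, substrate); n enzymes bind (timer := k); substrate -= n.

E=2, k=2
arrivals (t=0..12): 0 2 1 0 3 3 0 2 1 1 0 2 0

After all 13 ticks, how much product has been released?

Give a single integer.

Answer: 10

Derivation:
t=0: arr=0 -> substrate=0 bound=0 product=0
t=1: arr=2 -> substrate=0 bound=2 product=0
t=2: arr=1 -> substrate=1 bound=2 product=0
t=3: arr=0 -> substrate=0 bound=1 product=2
t=4: arr=3 -> substrate=2 bound=2 product=2
t=5: arr=3 -> substrate=4 bound=2 product=3
t=6: arr=0 -> substrate=3 bound=2 product=4
t=7: arr=2 -> substrate=4 bound=2 product=5
t=8: arr=1 -> substrate=4 bound=2 product=6
t=9: arr=1 -> substrate=4 bound=2 product=7
t=10: arr=0 -> substrate=3 bound=2 product=8
t=11: arr=2 -> substrate=4 bound=2 product=9
t=12: arr=0 -> substrate=3 bound=2 product=10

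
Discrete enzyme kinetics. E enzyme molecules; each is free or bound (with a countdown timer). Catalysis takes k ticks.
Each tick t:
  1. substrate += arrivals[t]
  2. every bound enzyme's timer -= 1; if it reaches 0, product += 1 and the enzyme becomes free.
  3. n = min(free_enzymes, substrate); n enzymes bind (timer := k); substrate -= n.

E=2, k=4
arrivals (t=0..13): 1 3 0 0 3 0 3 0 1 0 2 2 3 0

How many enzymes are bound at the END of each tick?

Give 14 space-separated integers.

Answer: 1 2 2 2 2 2 2 2 2 2 2 2 2 2

Derivation:
t=0: arr=1 -> substrate=0 bound=1 product=0
t=1: arr=3 -> substrate=2 bound=2 product=0
t=2: arr=0 -> substrate=2 bound=2 product=0
t=3: arr=0 -> substrate=2 bound=2 product=0
t=4: arr=3 -> substrate=4 bound=2 product=1
t=5: arr=0 -> substrate=3 bound=2 product=2
t=6: arr=3 -> substrate=6 bound=2 product=2
t=7: arr=0 -> substrate=6 bound=2 product=2
t=8: arr=1 -> substrate=6 bound=2 product=3
t=9: arr=0 -> substrate=5 bound=2 product=4
t=10: arr=2 -> substrate=7 bound=2 product=4
t=11: arr=2 -> substrate=9 bound=2 product=4
t=12: arr=3 -> substrate=11 bound=2 product=5
t=13: arr=0 -> substrate=10 bound=2 product=6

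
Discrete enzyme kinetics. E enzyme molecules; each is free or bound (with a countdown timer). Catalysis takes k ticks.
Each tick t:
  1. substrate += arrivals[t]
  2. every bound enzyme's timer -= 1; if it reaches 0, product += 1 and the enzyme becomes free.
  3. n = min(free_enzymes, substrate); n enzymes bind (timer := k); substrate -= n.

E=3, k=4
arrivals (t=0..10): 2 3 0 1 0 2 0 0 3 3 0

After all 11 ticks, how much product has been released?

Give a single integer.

Answer: 6

Derivation:
t=0: arr=2 -> substrate=0 bound=2 product=0
t=1: arr=3 -> substrate=2 bound=3 product=0
t=2: arr=0 -> substrate=2 bound=3 product=0
t=3: arr=1 -> substrate=3 bound=3 product=0
t=4: arr=0 -> substrate=1 bound=3 product=2
t=5: arr=2 -> substrate=2 bound=3 product=3
t=6: arr=0 -> substrate=2 bound=3 product=3
t=7: arr=0 -> substrate=2 bound=3 product=3
t=8: arr=3 -> substrate=3 bound=3 product=5
t=9: arr=3 -> substrate=5 bound=3 product=6
t=10: arr=0 -> substrate=5 bound=3 product=6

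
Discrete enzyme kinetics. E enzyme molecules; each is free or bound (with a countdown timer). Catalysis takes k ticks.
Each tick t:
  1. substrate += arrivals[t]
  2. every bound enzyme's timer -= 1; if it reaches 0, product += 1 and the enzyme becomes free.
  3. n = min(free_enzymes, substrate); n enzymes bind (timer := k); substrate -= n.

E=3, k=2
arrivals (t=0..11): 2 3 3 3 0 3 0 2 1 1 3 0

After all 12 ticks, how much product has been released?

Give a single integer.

t=0: arr=2 -> substrate=0 bound=2 product=0
t=1: arr=3 -> substrate=2 bound=3 product=0
t=2: arr=3 -> substrate=3 bound=3 product=2
t=3: arr=3 -> substrate=5 bound=3 product=3
t=4: arr=0 -> substrate=3 bound=3 product=5
t=5: arr=3 -> substrate=5 bound=3 product=6
t=6: arr=0 -> substrate=3 bound=3 product=8
t=7: arr=2 -> substrate=4 bound=3 product=9
t=8: arr=1 -> substrate=3 bound=3 product=11
t=9: arr=1 -> substrate=3 bound=3 product=12
t=10: arr=3 -> substrate=4 bound=3 product=14
t=11: arr=0 -> substrate=3 bound=3 product=15

Answer: 15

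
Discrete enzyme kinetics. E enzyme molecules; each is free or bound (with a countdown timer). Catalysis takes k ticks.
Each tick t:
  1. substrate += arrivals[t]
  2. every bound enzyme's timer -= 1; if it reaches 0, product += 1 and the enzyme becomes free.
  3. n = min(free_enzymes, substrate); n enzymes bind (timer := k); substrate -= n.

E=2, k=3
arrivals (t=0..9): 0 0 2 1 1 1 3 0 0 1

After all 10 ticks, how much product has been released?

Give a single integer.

Answer: 4

Derivation:
t=0: arr=0 -> substrate=0 bound=0 product=0
t=1: arr=0 -> substrate=0 bound=0 product=0
t=2: arr=2 -> substrate=0 bound=2 product=0
t=3: arr=1 -> substrate=1 bound=2 product=0
t=4: arr=1 -> substrate=2 bound=2 product=0
t=5: arr=1 -> substrate=1 bound=2 product=2
t=6: arr=3 -> substrate=4 bound=2 product=2
t=7: arr=0 -> substrate=4 bound=2 product=2
t=8: arr=0 -> substrate=2 bound=2 product=4
t=9: arr=1 -> substrate=3 bound=2 product=4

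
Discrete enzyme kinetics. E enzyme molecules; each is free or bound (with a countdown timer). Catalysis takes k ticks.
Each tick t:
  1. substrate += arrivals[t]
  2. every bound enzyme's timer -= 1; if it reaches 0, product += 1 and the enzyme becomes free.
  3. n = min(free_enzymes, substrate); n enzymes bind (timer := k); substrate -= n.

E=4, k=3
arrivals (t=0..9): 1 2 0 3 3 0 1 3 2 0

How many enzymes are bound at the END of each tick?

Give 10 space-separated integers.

Answer: 1 3 3 4 4 4 4 4 4 4

Derivation:
t=0: arr=1 -> substrate=0 bound=1 product=0
t=1: arr=2 -> substrate=0 bound=3 product=0
t=2: arr=0 -> substrate=0 bound=3 product=0
t=3: arr=3 -> substrate=1 bound=4 product=1
t=4: arr=3 -> substrate=2 bound=4 product=3
t=5: arr=0 -> substrate=2 bound=4 product=3
t=6: arr=1 -> substrate=1 bound=4 product=5
t=7: arr=3 -> substrate=2 bound=4 product=7
t=8: arr=2 -> substrate=4 bound=4 product=7
t=9: arr=0 -> substrate=2 bound=4 product=9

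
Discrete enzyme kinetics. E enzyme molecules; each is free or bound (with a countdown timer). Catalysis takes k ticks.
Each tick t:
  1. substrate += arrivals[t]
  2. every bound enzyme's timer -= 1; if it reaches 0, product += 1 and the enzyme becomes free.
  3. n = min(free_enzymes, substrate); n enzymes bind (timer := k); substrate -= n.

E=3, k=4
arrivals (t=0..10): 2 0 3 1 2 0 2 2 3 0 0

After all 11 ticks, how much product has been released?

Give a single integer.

Answer: 6

Derivation:
t=0: arr=2 -> substrate=0 bound=2 product=0
t=1: arr=0 -> substrate=0 bound=2 product=0
t=2: arr=3 -> substrate=2 bound=3 product=0
t=3: arr=1 -> substrate=3 bound=3 product=0
t=4: arr=2 -> substrate=3 bound=3 product=2
t=5: arr=0 -> substrate=3 bound=3 product=2
t=6: arr=2 -> substrate=4 bound=3 product=3
t=7: arr=2 -> substrate=6 bound=3 product=3
t=8: arr=3 -> substrate=7 bound=3 product=5
t=9: arr=0 -> substrate=7 bound=3 product=5
t=10: arr=0 -> substrate=6 bound=3 product=6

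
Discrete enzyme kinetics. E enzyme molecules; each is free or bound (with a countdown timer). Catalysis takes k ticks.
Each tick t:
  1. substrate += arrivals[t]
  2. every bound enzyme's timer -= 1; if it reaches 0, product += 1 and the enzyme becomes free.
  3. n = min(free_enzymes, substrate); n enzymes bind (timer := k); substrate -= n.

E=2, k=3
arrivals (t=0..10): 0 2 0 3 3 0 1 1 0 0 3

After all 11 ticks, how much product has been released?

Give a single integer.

Answer: 6

Derivation:
t=0: arr=0 -> substrate=0 bound=0 product=0
t=1: arr=2 -> substrate=0 bound=2 product=0
t=2: arr=0 -> substrate=0 bound=2 product=0
t=3: arr=3 -> substrate=3 bound=2 product=0
t=4: arr=3 -> substrate=4 bound=2 product=2
t=5: arr=0 -> substrate=4 bound=2 product=2
t=6: arr=1 -> substrate=5 bound=2 product=2
t=7: arr=1 -> substrate=4 bound=2 product=4
t=8: arr=0 -> substrate=4 bound=2 product=4
t=9: arr=0 -> substrate=4 bound=2 product=4
t=10: arr=3 -> substrate=5 bound=2 product=6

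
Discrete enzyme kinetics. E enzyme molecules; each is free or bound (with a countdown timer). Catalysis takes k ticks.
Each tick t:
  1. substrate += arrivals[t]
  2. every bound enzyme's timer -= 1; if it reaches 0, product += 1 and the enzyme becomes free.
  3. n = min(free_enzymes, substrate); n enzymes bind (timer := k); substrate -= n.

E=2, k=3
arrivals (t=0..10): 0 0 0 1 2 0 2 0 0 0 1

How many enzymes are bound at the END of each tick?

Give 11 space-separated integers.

t=0: arr=0 -> substrate=0 bound=0 product=0
t=1: arr=0 -> substrate=0 bound=0 product=0
t=2: arr=0 -> substrate=0 bound=0 product=0
t=3: arr=1 -> substrate=0 bound=1 product=0
t=4: arr=2 -> substrate=1 bound=2 product=0
t=5: arr=0 -> substrate=1 bound=2 product=0
t=6: arr=2 -> substrate=2 bound=2 product=1
t=7: arr=0 -> substrate=1 bound=2 product=2
t=8: arr=0 -> substrate=1 bound=2 product=2
t=9: arr=0 -> substrate=0 bound=2 product=3
t=10: arr=1 -> substrate=0 bound=2 product=4

Answer: 0 0 0 1 2 2 2 2 2 2 2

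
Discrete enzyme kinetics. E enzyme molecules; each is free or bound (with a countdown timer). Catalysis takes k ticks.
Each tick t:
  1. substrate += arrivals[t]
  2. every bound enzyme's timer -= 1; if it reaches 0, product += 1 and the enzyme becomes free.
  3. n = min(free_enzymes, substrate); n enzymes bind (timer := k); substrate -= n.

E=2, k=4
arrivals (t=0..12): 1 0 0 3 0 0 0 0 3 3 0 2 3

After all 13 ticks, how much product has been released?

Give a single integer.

t=0: arr=1 -> substrate=0 bound=1 product=0
t=1: arr=0 -> substrate=0 bound=1 product=0
t=2: arr=0 -> substrate=0 bound=1 product=0
t=3: arr=3 -> substrate=2 bound=2 product=0
t=4: arr=0 -> substrate=1 bound=2 product=1
t=5: arr=0 -> substrate=1 bound=2 product=1
t=6: arr=0 -> substrate=1 bound=2 product=1
t=7: arr=0 -> substrate=0 bound=2 product=2
t=8: arr=3 -> substrate=2 bound=2 product=3
t=9: arr=3 -> substrate=5 bound=2 product=3
t=10: arr=0 -> substrate=5 bound=2 product=3
t=11: arr=2 -> substrate=6 bound=2 product=4
t=12: arr=3 -> substrate=8 bound=2 product=5

Answer: 5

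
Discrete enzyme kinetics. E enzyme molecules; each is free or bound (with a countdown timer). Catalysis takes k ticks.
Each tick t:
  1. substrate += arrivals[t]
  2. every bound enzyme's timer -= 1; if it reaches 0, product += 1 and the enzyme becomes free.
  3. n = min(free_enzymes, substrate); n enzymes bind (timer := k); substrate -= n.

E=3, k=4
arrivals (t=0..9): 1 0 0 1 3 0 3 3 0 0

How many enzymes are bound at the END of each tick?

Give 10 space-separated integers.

Answer: 1 1 1 2 3 3 3 3 3 3

Derivation:
t=0: arr=1 -> substrate=0 bound=1 product=0
t=1: arr=0 -> substrate=0 bound=1 product=0
t=2: arr=0 -> substrate=0 bound=1 product=0
t=3: arr=1 -> substrate=0 bound=2 product=0
t=4: arr=3 -> substrate=1 bound=3 product=1
t=5: arr=0 -> substrate=1 bound=3 product=1
t=6: arr=3 -> substrate=4 bound=3 product=1
t=7: arr=3 -> substrate=6 bound=3 product=2
t=8: arr=0 -> substrate=4 bound=3 product=4
t=9: arr=0 -> substrate=4 bound=3 product=4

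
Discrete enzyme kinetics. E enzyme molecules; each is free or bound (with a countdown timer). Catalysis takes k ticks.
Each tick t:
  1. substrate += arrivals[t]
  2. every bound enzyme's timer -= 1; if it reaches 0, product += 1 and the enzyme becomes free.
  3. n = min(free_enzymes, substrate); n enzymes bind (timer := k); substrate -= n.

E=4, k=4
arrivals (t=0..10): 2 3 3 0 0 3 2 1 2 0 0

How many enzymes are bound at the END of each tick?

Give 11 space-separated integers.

t=0: arr=2 -> substrate=0 bound=2 product=0
t=1: arr=3 -> substrate=1 bound=4 product=0
t=2: arr=3 -> substrate=4 bound=4 product=0
t=3: arr=0 -> substrate=4 bound=4 product=0
t=4: arr=0 -> substrate=2 bound=4 product=2
t=5: arr=3 -> substrate=3 bound=4 product=4
t=6: arr=2 -> substrate=5 bound=4 product=4
t=7: arr=1 -> substrate=6 bound=4 product=4
t=8: arr=2 -> substrate=6 bound=4 product=6
t=9: arr=0 -> substrate=4 bound=4 product=8
t=10: arr=0 -> substrate=4 bound=4 product=8

Answer: 2 4 4 4 4 4 4 4 4 4 4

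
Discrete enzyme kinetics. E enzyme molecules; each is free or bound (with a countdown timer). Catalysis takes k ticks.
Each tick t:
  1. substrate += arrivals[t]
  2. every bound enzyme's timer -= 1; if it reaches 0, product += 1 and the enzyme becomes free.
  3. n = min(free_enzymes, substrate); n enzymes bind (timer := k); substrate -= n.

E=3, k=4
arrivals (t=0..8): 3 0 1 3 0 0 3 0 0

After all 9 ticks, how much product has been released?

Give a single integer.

t=0: arr=3 -> substrate=0 bound=3 product=0
t=1: arr=0 -> substrate=0 bound=3 product=0
t=2: arr=1 -> substrate=1 bound=3 product=0
t=3: arr=3 -> substrate=4 bound=3 product=0
t=4: arr=0 -> substrate=1 bound=3 product=3
t=5: arr=0 -> substrate=1 bound=3 product=3
t=6: arr=3 -> substrate=4 bound=3 product=3
t=7: arr=0 -> substrate=4 bound=3 product=3
t=8: arr=0 -> substrate=1 bound=3 product=6

Answer: 6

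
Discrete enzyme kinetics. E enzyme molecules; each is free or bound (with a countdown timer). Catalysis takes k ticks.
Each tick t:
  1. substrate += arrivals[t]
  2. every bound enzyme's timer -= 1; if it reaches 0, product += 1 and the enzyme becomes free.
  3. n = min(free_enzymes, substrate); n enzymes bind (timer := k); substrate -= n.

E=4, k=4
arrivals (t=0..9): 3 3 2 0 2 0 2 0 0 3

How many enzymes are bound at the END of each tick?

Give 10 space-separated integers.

t=0: arr=3 -> substrate=0 bound=3 product=0
t=1: arr=3 -> substrate=2 bound=4 product=0
t=2: arr=2 -> substrate=4 bound=4 product=0
t=3: arr=0 -> substrate=4 bound=4 product=0
t=4: arr=2 -> substrate=3 bound=4 product=3
t=5: arr=0 -> substrate=2 bound=4 product=4
t=6: arr=2 -> substrate=4 bound=4 product=4
t=7: arr=0 -> substrate=4 bound=4 product=4
t=8: arr=0 -> substrate=1 bound=4 product=7
t=9: arr=3 -> substrate=3 bound=4 product=8

Answer: 3 4 4 4 4 4 4 4 4 4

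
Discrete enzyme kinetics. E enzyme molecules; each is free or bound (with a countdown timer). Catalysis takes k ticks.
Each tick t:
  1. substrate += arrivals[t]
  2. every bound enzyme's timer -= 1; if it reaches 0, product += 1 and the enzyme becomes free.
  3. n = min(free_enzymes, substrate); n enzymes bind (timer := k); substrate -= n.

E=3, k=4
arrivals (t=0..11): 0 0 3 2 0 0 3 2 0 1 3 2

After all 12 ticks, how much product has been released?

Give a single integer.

Answer: 6

Derivation:
t=0: arr=0 -> substrate=0 bound=0 product=0
t=1: arr=0 -> substrate=0 bound=0 product=0
t=2: arr=3 -> substrate=0 bound=3 product=0
t=3: arr=2 -> substrate=2 bound=3 product=0
t=4: arr=0 -> substrate=2 bound=3 product=0
t=5: arr=0 -> substrate=2 bound=3 product=0
t=6: arr=3 -> substrate=2 bound=3 product=3
t=7: arr=2 -> substrate=4 bound=3 product=3
t=8: arr=0 -> substrate=4 bound=3 product=3
t=9: arr=1 -> substrate=5 bound=3 product=3
t=10: arr=3 -> substrate=5 bound=3 product=6
t=11: arr=2 -> substrate=7 bound=3 product=6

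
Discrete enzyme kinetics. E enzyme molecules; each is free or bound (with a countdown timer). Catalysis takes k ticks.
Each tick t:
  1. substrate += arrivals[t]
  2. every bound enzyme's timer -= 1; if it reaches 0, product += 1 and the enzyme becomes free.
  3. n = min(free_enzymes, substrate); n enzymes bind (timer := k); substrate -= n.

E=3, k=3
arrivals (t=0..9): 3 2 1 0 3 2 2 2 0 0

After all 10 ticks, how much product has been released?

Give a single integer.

Answer: 9

Derivation:
t=0: arr=3 -> substrate=0 bound=3 product=0
t=1: arr=2 -> substrate=2 bound=3 product=0
t=2: arr=1 -> substrate=3 bound=3 product=0
t=3: arr=0 -> substrate=0 bound=3 product=3
t=4: arr=3 -> substrate=3 bound=3 product=3
t=5: arr=2 -> substrate=5 bound=3 product=3
t=6: arr=2 -> substrate=4 bound=3 product=6
t=7: arr=2 -> substrate=6 bound=3 product=6
t=8: arr=0 -> substrate=6 bound=3 product=6
t=9: arr=0 -> substrate=3 bound=3 product=9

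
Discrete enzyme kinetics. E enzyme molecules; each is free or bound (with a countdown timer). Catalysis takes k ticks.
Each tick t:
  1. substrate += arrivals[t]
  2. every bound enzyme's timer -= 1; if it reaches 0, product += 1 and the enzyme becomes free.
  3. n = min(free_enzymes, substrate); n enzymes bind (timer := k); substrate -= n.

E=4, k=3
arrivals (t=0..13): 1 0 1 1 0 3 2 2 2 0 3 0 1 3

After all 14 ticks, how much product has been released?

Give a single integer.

t=0: arr=1 -> substrate=0 bound=1 product=0
t=1: arr=0 -> substrate=0 bound=1 product=0
t=2: arr=1 -> substrate=0 bound=2 product=0
t=3: arr=1 -> substrate=0 bound=2 product=1
t=4: arr=0 -> substrate=0 bound=2 product=1
t=5: arr=3 -> substrate=0 bound=4 product=2
t=6: arr=2 -> substrate=1 bound=4 product=3
t=7: arr=2 -> substrate=3 bound=4 product=3
t=8: arr=2 -> substrate=2 bound=4 product=6
t=9: arr=0 -> substrate=1 bound=4 product=7
t=10: arr=3 -> substrate=4 bound=4 product=7
t=11: arr=0 -> substrate=1 bound=4 product=10
t=12: arr=1 -> substrate=1 bound=4 product=11
t=13: arr=3 -> substrate=4 bound=4 product=11

Answer: 11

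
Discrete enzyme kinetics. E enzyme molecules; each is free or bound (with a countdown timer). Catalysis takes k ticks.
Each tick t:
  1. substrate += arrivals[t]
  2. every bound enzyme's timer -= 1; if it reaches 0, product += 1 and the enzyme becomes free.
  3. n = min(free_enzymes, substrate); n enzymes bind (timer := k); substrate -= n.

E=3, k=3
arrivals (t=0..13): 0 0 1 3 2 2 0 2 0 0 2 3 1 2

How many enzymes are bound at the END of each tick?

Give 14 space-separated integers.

t=0: arr=0 -> substrate=0 bound=0 product=0
t=1: arr=0 -> substrate=0 bound=0 product=0
t=2: arr=1 -> substrate=0 bound=1 product=0
t=3: arr=3 -> substrate=1 bound=3 product=0
t=4: arr=2 -> substrate=3 bound=3 product=0
t=5: arr=2 -> substrate=4 bound=3 product=1
t=6: arr=0 -> substrate=2 bound=3 product=3
t=7: arr=2 -> substrate=4 bound=3 product=3
t=8: arr=0 -> substrate=3 bound=3 product=4
t=9: arr=0 -> substrate=1 bound=3 product=6
t=10: arr=2 -> substrate=3 bound=3 product=6
t=11: arr=3 -> substrate=5 bound=3 product=7
t=12: arr=1 -> substrate=4 bound=3 product=9
t=13: arr=2 -> substrate=6 bound=3 product=9

Answer: 0 0 1 3 3 3 3 3 3 3 3 3 3 3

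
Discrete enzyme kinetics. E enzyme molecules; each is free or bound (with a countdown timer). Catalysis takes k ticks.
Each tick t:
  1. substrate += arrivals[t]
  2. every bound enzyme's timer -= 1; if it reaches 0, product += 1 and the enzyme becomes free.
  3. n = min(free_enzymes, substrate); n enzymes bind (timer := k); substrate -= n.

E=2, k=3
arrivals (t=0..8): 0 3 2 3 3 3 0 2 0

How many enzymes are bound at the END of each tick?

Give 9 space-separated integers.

Answer: 0 2 2 2 2 2 2 2 2

Derivation:
t=0: arr=0 -> substrate=0 bound=0 product=0
t=1: arr=3 -> substrate=1 bound=2 product=0
t=2: arr=2 -> substrate=3 bound=2 product=0
t=3: arr=3 -> substrate=6 bound=2 product=0
t=4: arr=3 -> substrate=7 bound=2 product=2
t=5: arr=3 -> substrate=10 bound=2 product=2
t=6: arr=0 -> substrate=10 bound=2 product=2
t=7: arr=2 -> substrate=10 bound=2 product=4
t=8: arr=0 -> substrate=10 bound=2 product=4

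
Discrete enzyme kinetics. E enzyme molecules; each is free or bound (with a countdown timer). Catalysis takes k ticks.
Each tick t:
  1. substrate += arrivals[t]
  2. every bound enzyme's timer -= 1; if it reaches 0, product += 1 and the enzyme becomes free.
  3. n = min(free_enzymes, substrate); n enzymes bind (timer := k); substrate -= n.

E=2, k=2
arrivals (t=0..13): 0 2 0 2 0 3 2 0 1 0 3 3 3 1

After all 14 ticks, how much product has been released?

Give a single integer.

t=0: arr=0 -> substrate=0 bound=0 product=0
t=1: arr=2 -> substrate=0 bound=2 product=0
t=2: arr=0 -> substrate=0 bound=2 product=0
t=3: arr=2 -> substrate=0 bound=2 product=2
t=4: arr=0 -> substrate=0 bound=2 product=2
t=5: arr=3 -> substrate=1 bound=2 product=4
t=6: arr=2 -> substrate=3 bound=2 product=4
t=7: arr=0 -> substrate=1 bound=2 product=6
t=8: arr=1 -> substrate=2 bound=2 product=6
t=9: arr=0 -> substrate=0 bound=2 product=8
t=10: arr=3 -> substrate=3 bound=2 product=8
t=11: arr=3 -> substrate=4 bound=2 product=10
t=12: arr=3 -> substrate=7 bound=2 product=10
t=13: arr=1 -> substrate=6 bound=2 product=12

Answer: 12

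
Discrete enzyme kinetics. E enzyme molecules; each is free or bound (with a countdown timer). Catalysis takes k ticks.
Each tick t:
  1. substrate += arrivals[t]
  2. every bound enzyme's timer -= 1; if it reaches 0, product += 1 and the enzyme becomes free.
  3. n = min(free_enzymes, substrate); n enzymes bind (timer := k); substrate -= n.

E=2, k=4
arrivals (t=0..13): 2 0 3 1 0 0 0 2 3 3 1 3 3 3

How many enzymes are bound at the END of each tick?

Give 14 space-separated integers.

t=0: arr=2 -> substrate=0 bound=2 product=0
t=1: arr=0 -> substrate=0 bound=2 product=0
t=2: arr=3 -> substrate=3 bound=2 product=0
t=3: arr=1 -> substrate=4 bound=2 product=0
t=4: arr=0 -> substrate=2 bound=2 product=2
t=5: arr=0 -> substrate=2 bound=2 product=2
t=6: arr=0 -> substrate=2 bound=2 product=2
t=7: arr=2 -> substrate=4 bound=2 product=2
t=8: arr=3 -> substrate=5 bound=2 product=4
t=9: arr=3 -> substrate=8 bound=2 product=4
t=10: arr=1 -> substrate=9 bound=2 product=4
t=11: arr=3 -> substrate=12 bound=2 product=4
t=12: arr=3 -> substrate=13 bound=2 product=6
t=13: arr=3 -> substrate=16 bound=2 product=6

Answer: 2 2 2 2 2 2 2 2 2 2 2 2 2 2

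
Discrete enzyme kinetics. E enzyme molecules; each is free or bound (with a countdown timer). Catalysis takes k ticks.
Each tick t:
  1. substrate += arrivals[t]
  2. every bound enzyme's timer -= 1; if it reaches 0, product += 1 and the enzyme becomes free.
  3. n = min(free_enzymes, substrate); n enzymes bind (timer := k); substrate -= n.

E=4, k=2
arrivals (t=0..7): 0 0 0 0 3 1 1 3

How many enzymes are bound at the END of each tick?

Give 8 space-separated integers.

Answer: 0 0 0 0 3 4 2 4

Derivation:
t=0: arr=0 -> substrate=0 bound=0 product=0
t=1: arr=0 -> substrate=0 bound=0 product=0
t=2: arr=0 -> substrate=0 bound=0 product=0
t=3: arr=0 -> substrate=0 bound=0 product=0
t=4: arr=3 -> substrate=0 bound=3 product=0
t=5: arr=1 -> substrate=0 bound=4 product=0
t=6: arr=1 -> substrate=0 bound=2 product=3
t=7: arr=3 -> substrate=0 bound=4 product=4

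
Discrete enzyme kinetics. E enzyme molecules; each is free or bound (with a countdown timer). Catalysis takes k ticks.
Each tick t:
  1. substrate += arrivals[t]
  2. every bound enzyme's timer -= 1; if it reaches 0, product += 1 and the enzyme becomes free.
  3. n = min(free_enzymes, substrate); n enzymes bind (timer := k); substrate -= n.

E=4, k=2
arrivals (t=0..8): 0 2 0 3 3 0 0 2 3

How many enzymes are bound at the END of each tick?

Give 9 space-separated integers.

Answer: 0 2 2 3 4 3 2 2 4

Derivation:
t=0: arr=0 -> substrate=0 bound=0 product=0
t=1: arr=2 -> substrate=0 bound=2 product=0
t=2: arr=0 -> substrate=0 bound=2 product=0
t=3: arr=3 -> substrate=0 bound=3 product=2
t=4: arr=3 -> substrate=2 bound=4 product=2
t=5: arr=0 -> substrate=0 bound=3 product=5
t=6: arr=0 -> substrate=0 bound=2 product=6
t=7: arr=2 -> substrate=0 bound=2 product=8
t=8: arr=3 -> substrate=1 bound=4 product=8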